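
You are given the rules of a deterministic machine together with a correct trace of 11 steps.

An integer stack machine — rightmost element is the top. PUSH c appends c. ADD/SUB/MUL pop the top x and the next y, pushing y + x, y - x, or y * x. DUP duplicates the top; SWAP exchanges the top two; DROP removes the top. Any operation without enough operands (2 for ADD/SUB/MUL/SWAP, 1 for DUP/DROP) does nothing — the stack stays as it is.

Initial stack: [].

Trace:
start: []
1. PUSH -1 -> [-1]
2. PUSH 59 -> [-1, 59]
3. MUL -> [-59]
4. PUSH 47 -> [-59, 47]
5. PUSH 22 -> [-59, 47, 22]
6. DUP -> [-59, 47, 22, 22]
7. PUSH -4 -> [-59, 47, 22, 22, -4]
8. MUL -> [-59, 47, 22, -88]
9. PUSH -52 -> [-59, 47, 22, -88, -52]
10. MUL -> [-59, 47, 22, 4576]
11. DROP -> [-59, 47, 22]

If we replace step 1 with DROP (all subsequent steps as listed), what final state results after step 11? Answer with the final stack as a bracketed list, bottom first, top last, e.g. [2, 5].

(re-executing from step 1 with the substitution; state before step 1: [])
1. DROP -> []
2. PUSH 59 -> [59]
3. MUL -> [59]
4. PUSH 47 -> [59, 47]
5. PUSH 22 -> [59, 47, 22]
6. DUP -> [59, 47, 22, 22]
7. PUSH -4 -> [59, 47, 22, 22, -4]
8. MUL -> [59, 47, 22, -88]
9. PUSH -52 -> [59, 47, 22, -88, -52]
10. MUL -> [59, 47, 22, 4576]
11. DROP -> [59, 47, 22]

[59, 47, 22]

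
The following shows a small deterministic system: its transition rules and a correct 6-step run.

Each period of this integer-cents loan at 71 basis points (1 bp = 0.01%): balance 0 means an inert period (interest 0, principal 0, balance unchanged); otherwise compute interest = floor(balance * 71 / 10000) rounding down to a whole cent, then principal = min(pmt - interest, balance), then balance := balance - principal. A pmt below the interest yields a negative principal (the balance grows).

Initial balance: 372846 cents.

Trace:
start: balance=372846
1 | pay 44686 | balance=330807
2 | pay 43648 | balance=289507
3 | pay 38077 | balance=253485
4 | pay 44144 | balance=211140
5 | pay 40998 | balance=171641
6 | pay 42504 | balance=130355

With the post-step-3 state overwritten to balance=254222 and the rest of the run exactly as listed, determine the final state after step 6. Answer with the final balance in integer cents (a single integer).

131107

state after step 3 := balance=254222
4 | pay 44144 | balance=211882
5 | pay 40998 | balance=172388
6 | pay 42504 | balance=131107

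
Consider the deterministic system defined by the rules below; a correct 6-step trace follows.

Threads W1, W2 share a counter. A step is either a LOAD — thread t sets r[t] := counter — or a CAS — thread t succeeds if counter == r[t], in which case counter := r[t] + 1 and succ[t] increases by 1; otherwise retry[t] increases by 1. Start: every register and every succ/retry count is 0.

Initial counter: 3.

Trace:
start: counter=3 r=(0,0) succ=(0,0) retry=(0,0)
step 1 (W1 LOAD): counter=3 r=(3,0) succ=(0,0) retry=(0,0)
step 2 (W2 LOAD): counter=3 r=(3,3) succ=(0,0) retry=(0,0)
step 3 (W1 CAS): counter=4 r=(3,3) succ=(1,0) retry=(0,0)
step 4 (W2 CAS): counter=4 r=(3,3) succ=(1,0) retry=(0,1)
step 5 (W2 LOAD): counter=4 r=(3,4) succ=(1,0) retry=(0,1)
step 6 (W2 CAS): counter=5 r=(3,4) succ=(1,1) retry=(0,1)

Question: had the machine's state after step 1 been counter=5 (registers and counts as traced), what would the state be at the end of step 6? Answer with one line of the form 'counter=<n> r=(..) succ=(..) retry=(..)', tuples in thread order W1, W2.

state after step 1 := counter=5 r=(3,0) succ=(0,0) retry=(0,0)
step 2 (W2 LOAD): counter=5 r=(3,5) succ=(0,0) retry=(0,0)
step 3 (W1 CAS): counter=5 r=(3,5) succ=(0,0) retry=(1,0)
step 4 (W2 CAS): counter=6 r=(3,5) succ=(0,1) retry=(1,0)
step 5 (W2 LOAD): counter=6 r=(3,6) succ=(0,1) retry=(1,0)
step 6 (W2 CAS): counter=7 r=(3,6) succ=(0,2) retry=(1,0)

counter=7 r=(3,6) succ=(0,2) retry=(1,0)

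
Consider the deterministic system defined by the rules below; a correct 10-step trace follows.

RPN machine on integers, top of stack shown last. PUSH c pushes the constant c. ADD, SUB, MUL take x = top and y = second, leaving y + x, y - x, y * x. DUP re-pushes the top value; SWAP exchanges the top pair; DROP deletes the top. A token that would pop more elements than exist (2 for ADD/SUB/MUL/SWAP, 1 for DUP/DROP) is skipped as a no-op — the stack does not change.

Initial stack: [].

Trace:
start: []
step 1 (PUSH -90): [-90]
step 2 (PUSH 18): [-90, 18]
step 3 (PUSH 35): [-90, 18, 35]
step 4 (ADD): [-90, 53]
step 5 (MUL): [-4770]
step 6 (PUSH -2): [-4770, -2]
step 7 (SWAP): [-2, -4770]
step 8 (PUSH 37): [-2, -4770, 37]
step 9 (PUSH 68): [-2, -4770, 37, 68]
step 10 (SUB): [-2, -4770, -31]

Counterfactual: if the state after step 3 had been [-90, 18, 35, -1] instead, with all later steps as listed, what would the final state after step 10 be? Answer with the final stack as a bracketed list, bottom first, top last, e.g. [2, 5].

state after step 3 := [-90, 18, 35, -1]
step 4 (ADD): [-90, 18, 34]
step 5 (MUL): [-90, 612]
step 6 (PUSH -2): [-90, 612, -2]
step 7 (SWAP): [-90, -2, 612]
step 8 (PUSH 37): [-90, -2, 612, 37]
step 9 (PUSH 68): [-90, -2, 612, 37, 68]
step 10 (SUB): [-90, -2, 612, -31]

[-90, -2, 612, -31]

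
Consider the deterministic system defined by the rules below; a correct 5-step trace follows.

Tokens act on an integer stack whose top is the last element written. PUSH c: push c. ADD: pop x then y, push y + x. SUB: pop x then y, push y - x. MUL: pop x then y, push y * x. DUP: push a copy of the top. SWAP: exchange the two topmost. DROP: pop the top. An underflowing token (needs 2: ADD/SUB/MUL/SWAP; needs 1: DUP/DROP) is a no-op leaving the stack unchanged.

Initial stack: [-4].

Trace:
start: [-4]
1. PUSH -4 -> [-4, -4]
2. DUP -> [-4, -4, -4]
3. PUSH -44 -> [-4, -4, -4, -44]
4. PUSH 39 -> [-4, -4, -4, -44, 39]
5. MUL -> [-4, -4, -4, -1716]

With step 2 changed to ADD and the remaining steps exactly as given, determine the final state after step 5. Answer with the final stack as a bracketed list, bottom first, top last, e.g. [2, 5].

[-8, -1716]

(re-executing from step 2 with the substitution; state before step 2: [-4, -4])
2. ADD -> [-8]
3. PUSH -44 -> [-8, -44]
4. PUSH 39 -> [-8, -44, 39]
5. MUL -> [-8, -1716]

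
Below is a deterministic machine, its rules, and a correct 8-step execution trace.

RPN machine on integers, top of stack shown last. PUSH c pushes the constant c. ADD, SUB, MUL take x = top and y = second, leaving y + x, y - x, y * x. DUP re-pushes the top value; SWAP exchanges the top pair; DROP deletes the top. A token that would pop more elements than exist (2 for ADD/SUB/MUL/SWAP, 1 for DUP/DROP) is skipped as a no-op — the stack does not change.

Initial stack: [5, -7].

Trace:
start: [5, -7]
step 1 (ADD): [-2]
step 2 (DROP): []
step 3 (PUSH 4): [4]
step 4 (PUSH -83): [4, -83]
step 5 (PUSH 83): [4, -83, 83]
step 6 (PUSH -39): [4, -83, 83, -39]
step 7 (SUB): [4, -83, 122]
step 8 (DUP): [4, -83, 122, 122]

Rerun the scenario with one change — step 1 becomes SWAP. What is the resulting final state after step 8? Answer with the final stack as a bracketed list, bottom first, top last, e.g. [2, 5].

[-7, 4, -83, 122, 122]

(re-executing from step 1 with the substitution; state before step 1: [5, -7])
step 1 (SWAP): [-7, 5]
step 2 (DROP): [-7]
step 3 (PUSH 4): [-7, 4]
step 4 (PUSH -83): [-7, 4, -83]
step 5 (PUSH 83): [-7, 4, -83, 83]
step 6 (PUSH -39): [-7, 4, -83, 83, -39]
step 7 (SUB): [-7, 4, -83, 122]
step 8 (DUP): [-7, 4, -83, 122, 122]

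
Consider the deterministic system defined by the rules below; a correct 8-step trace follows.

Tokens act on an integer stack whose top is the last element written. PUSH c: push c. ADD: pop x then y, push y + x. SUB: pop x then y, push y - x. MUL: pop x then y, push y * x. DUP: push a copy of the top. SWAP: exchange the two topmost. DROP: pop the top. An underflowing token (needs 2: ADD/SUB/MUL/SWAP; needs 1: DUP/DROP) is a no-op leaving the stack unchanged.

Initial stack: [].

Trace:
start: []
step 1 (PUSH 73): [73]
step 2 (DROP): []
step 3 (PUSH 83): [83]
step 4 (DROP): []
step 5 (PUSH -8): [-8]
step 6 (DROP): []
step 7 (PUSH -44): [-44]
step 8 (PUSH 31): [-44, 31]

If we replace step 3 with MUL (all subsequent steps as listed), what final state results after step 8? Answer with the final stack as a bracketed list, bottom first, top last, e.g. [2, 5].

(re-executing from step 3 with the substitution; state before step 3: [])
step 3 (MUL): []
step 4 (DROP): []
step 5 (PUSH -8): [-8]
step 6 (DROP): []
step 7 (PUSH -44): [-44]
step 8 (PUSH 31): [-44, 31]

[-44, 31]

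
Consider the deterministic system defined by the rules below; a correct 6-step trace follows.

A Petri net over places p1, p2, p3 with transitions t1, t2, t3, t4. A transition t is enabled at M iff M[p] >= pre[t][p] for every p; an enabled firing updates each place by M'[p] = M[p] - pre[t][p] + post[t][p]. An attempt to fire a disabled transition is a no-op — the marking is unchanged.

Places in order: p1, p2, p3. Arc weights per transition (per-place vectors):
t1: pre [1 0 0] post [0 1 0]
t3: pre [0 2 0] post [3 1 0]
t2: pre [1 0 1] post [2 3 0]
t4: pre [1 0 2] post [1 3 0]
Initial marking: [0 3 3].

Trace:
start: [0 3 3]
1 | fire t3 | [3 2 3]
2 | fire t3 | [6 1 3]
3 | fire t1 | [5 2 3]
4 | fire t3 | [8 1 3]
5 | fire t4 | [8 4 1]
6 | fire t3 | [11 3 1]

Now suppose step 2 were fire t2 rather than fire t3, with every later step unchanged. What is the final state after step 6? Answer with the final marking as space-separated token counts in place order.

9 7 0

(re-executing from step 2 with the substitution; state before step 2: [3 2 3])
2 | fire t2 | [4 5 2]
3 | fire t1 | [3 6 2]
4 | fire t3 | [6 5 2]
5 | fire t4 | [6 8 0]
6 | fire t3 | [9 7 0]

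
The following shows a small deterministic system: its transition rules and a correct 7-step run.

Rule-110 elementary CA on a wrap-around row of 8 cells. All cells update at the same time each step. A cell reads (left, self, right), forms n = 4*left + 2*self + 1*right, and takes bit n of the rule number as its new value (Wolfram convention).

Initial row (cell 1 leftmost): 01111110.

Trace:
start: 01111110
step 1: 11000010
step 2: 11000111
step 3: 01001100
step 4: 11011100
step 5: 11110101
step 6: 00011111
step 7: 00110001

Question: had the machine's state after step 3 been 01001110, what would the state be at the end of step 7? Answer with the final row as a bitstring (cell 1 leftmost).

00000000

state after step 3 := 01001110
step 4: 11011010
step 5: 11111111
step 6: 00000000
step 7: 00000000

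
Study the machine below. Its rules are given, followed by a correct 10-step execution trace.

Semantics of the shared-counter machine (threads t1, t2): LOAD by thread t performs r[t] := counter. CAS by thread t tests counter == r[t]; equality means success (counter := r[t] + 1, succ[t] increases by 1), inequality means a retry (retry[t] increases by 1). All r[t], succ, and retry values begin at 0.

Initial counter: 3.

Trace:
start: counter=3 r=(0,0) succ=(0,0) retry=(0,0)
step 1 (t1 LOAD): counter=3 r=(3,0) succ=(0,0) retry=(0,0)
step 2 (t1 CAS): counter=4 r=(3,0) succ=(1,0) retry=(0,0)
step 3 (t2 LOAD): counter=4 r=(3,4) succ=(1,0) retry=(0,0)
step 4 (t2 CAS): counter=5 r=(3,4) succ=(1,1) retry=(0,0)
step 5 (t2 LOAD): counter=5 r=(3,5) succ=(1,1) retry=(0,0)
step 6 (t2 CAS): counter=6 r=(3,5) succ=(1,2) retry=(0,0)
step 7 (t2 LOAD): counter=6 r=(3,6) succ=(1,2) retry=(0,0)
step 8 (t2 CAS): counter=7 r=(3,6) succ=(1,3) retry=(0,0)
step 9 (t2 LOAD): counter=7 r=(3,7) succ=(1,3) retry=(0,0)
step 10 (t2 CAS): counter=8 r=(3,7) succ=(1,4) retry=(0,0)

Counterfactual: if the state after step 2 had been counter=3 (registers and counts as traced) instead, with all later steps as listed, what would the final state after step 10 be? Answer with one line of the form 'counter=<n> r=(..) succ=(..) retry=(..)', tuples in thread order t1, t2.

state after step 2 := counter=3 r=(3,0) succ=(1,0) retry=(0,0)
step 3 (t2 LOAD): counter=3 r=(3,3) succ=(1,0) retry=(0,0)
step 4 (t2 CAS): counter=4 r=(3,3) succ=(1,1) retry=(0,0)
step 5 (t2 LOAD): counter=4 r=(3,4) succ=(1,1) retry=(0,0)
step 6 (t2 CAS): counter=5 r=(3,4) succ=(1,2) retry=(0,0)
step 7 (t2 LOAD): counter=5 r=(3,5) succ=(1,2) retry=(0,0)
step 8 (t2 CAS): counter=6 r=(3,5) succ=(1,3) retry=(0,0)
step 9 (t2 LOAD): counter=6 r=(3,6) succ=(1,3) retry=(0,0)
step 10 (t2 CAS): counter=7 r=(3,6) succ=(1,4) retry=(0,0)

counter=7 r=(3,6) succ=(1,4) retry=(0,0)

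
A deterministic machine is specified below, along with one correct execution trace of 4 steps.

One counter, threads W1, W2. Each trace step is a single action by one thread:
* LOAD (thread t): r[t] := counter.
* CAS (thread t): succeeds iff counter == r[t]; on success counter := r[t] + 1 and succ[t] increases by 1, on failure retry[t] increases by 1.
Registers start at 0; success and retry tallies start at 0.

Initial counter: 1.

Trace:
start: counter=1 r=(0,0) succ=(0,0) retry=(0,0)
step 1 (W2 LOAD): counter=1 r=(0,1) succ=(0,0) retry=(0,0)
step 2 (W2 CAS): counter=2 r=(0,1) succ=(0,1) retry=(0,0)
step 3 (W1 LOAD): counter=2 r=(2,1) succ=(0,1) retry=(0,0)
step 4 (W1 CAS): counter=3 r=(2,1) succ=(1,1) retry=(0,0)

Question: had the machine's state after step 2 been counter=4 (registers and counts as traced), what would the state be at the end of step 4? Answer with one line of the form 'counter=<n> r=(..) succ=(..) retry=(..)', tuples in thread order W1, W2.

state after step 2 := counter=4 r=(0,1) succ=(0,1) retry=(0,0)
step 3 (W1 LOAD): counter=4 r=(4,1) succ=(0,1) retry=(0,0)
step 4 (W1 CAS): counter=5 r=(4,1) succ=(1,1) retry=(0,0)

counter=5 r=(4,1) succ=(1,1) retry=(0,0)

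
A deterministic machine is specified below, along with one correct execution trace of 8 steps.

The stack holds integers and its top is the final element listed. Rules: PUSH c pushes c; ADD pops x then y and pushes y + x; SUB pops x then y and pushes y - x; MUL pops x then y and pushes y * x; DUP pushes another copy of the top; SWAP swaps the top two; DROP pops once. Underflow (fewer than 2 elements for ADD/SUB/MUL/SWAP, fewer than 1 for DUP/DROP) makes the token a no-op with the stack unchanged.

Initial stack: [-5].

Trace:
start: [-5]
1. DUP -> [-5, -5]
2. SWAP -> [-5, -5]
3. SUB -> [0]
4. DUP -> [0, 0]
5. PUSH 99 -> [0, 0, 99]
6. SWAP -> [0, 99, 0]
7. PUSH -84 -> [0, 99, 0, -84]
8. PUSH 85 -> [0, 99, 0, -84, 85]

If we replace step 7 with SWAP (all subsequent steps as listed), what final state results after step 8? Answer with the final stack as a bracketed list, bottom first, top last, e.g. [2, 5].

[0, 0, 99, 85]

(re-executing from step 7 with the substitution; state before step 7: [0, 99, 0])
7. SWAP -> [0, 0, 99]
8. PUSH 85 -> [0, 0, 99, 85]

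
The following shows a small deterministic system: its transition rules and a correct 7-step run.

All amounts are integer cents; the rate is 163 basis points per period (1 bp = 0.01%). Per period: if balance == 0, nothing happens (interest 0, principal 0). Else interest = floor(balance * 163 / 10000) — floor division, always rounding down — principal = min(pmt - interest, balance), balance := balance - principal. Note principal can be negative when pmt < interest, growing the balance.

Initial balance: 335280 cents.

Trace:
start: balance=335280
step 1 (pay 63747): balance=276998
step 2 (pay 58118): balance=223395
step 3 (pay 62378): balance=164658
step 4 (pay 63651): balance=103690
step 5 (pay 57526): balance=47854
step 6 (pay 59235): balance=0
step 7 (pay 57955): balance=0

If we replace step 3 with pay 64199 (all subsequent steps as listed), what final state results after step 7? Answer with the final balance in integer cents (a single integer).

0

(re-executing from step 3 with the substitution; state before step 3: balance=223395)
step 3 (pay 64199): balance=162837
step 4 (pay 63651): balance=101840
step 5 (pay 57526): balance=45973
step 6 (pay 59235): balance=0
step 7 (pay 57955): balance=0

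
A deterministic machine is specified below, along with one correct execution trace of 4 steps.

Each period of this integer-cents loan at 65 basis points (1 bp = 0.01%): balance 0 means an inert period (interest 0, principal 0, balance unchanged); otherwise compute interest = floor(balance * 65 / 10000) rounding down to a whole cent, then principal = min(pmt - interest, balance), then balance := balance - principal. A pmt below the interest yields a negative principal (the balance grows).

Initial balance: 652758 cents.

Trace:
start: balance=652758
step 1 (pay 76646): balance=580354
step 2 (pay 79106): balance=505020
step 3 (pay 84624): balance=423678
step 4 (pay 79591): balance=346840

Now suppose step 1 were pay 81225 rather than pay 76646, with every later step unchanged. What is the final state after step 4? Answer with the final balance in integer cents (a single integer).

(re-executing from step 1 with the substitution; state before step 1: balance=652758)
step 1 (pay 81225): balance=575775
step 2 (pay 79106): balance=500411
step 3 (pay 84624): balance=419039
step 4 (pay 79591): balance=342171

342171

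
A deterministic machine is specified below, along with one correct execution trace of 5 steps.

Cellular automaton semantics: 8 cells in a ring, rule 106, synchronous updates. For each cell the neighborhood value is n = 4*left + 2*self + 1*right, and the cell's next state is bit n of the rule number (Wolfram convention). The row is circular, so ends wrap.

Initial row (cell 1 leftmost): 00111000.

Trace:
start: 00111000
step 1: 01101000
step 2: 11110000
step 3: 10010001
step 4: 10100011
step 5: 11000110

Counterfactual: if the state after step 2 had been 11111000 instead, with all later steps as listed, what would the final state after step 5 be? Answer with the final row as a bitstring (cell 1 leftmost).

10100110

state after step 2 := 11111000
step 3: 10001001
step 4: 10010011
step 5: 10100110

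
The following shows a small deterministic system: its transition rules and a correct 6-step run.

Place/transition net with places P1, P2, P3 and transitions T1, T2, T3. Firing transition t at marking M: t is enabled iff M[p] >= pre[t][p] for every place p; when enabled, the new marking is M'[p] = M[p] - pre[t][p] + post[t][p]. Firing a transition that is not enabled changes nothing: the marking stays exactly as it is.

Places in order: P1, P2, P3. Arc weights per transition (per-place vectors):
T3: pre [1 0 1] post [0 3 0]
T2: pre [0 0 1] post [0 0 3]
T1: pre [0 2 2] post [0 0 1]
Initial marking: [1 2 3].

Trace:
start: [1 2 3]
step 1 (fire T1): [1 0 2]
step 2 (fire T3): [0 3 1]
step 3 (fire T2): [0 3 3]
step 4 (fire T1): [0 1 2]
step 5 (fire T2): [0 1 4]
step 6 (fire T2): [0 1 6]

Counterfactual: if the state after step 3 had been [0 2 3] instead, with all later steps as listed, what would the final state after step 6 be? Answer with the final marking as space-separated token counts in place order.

0 0 6

state after step 3 := [0 2 3]
step 4 (fire T1): [0 0 2]
step 5 (fire T2): [0 0 4]
step 6 (fire T2): [0 0 6]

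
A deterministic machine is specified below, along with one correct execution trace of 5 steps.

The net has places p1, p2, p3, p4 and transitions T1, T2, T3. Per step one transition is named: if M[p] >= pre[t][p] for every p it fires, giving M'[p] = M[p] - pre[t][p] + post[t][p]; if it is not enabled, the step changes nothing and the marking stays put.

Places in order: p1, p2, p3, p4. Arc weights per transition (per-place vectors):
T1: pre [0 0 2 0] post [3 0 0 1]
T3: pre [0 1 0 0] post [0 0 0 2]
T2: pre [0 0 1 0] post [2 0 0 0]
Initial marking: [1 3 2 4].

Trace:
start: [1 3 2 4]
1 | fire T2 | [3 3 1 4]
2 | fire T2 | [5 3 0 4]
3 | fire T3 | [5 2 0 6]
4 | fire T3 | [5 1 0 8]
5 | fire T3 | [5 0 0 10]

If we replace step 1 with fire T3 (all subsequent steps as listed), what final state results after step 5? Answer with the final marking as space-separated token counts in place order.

3 0 1 10

(re-executing from step 1 with the substitution; state before step 1: [1 3 2 4])
1 | fire T3 | [1 2 2 6]
2 | fire T2 | [3 2 1 6]
3 | fire T3 | [3 1 1 8]
4 | fire T3 | [3 0 1 10]
5 | fire T3 | [3 0 1 10]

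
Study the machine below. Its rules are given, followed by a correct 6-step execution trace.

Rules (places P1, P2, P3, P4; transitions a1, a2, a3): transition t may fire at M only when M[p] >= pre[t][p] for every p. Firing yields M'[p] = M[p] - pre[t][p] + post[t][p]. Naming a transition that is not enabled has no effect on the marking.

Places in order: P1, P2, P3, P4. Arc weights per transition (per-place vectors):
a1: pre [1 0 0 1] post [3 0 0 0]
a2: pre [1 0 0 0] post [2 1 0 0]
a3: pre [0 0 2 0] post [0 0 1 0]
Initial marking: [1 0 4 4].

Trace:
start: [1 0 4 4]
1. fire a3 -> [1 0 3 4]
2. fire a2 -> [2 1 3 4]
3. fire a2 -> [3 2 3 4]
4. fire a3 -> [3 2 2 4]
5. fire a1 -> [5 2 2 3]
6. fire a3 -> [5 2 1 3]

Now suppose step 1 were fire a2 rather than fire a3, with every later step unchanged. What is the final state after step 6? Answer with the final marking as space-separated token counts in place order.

(re-executing from step 1 with the substitution; state before step 1: [1 0 4 4])
1. fire a2 -> [2 1 4 4]
2. fire a2 -> [3 2 4 4]
3. fire a2 -> [4 3 4 4]
4. fire a3 -> [4 3 3 4]
5. fire a1 -> [6 3 3 3]
6. fire a3 -> [6 3 2 3]

6 3 2 3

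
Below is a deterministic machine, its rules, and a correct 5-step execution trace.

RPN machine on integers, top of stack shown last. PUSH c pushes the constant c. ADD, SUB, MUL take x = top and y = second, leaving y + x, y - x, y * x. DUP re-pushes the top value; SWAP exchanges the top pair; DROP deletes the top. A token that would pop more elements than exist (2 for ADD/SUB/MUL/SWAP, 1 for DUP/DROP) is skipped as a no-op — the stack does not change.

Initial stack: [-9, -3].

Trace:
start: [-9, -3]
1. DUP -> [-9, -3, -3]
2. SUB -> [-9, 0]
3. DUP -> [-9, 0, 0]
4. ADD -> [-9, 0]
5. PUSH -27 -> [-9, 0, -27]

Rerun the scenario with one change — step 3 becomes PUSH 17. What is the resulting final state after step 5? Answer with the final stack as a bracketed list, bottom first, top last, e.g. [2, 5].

(re-executing from step 3 with the substitution; state before step 3: [-9, 0])
3. PUSH 17 -> [-9, 0, 17]
4. ADD -> [-9, 17]
5. PUSH -27 -> [-9, 17, -27]

[-9, 17, -27]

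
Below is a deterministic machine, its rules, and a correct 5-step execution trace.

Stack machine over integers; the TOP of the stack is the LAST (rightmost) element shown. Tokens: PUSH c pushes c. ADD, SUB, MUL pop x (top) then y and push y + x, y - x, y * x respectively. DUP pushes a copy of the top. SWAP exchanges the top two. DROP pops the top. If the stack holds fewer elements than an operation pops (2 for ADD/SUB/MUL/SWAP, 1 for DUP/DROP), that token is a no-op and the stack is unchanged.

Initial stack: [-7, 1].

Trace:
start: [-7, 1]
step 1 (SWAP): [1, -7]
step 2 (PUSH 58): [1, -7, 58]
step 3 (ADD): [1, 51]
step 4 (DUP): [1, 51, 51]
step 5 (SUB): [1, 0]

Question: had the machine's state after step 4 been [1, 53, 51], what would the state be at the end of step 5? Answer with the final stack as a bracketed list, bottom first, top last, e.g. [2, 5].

[1, 2]

state after step 4 := [1, 53, 51]
step 5 (SUB): [1, 2]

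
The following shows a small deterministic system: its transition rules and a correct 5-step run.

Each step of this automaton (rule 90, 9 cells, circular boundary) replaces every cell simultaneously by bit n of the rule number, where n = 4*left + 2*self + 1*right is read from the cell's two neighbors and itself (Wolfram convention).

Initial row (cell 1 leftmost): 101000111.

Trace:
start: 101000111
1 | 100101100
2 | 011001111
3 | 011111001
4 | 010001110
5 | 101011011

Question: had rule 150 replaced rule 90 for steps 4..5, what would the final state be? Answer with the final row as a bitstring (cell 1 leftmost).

(re-executing steps 4..5 under rule 150; state before step 4: 011111001)
4 | 001110111
5 | 110100010

110100010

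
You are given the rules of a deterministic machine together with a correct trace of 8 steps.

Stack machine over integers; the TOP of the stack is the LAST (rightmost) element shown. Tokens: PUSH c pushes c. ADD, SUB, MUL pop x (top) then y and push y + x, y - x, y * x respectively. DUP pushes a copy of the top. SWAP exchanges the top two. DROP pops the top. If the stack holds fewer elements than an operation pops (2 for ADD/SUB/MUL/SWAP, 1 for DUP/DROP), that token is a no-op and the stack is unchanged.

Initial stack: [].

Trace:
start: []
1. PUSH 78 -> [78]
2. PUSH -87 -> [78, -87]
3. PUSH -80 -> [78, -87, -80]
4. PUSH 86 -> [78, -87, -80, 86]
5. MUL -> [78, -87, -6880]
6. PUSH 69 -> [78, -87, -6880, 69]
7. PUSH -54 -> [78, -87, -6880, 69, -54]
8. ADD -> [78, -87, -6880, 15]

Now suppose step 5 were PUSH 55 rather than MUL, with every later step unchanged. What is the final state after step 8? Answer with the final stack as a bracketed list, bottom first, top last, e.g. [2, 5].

[78, -87, -80, 86, 55, 15]

(re-executing from step 5 with the substitution; state before step 5: [78, -87, -80, 86])
5. PUSH 55 -> [78, -87, -80, 86, 55]
6. PUSH 69 -> [78, -87, -80, 86, 55, 69]
7. PUSH -54 -> [78, -87, -80, 86, 55, 69, -54]
8. ADD -> [78, -87, -80, 86, 55, 15]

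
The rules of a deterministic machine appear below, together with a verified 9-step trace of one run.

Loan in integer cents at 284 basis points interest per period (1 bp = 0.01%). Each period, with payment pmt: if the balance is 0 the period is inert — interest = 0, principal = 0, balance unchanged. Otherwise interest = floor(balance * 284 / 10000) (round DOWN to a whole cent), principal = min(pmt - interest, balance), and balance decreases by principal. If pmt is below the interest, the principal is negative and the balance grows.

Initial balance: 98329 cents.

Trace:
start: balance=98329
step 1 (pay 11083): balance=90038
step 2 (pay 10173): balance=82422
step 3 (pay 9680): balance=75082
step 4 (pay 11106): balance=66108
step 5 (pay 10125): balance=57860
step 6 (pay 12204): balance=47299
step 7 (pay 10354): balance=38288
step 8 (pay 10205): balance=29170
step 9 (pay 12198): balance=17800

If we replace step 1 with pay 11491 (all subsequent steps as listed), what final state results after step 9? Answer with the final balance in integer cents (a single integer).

17288

(re-executing from step 1 with the substitution; state before step 1: balance=98329)
step 1 (pay 11491): balance=89630
step 2 (pay 10173): balance=82002
step 3 (pay 9680): balance=74650
step 4 (pay 11106): balance=65664
step 5 (pay 10125): balance=57403
step 6 (pay 12204): balance=46829
step 7 (pay 10354): balance=37804
step 8 (pay 10205): balance=28672
step 9 (pay 12198): balance=17288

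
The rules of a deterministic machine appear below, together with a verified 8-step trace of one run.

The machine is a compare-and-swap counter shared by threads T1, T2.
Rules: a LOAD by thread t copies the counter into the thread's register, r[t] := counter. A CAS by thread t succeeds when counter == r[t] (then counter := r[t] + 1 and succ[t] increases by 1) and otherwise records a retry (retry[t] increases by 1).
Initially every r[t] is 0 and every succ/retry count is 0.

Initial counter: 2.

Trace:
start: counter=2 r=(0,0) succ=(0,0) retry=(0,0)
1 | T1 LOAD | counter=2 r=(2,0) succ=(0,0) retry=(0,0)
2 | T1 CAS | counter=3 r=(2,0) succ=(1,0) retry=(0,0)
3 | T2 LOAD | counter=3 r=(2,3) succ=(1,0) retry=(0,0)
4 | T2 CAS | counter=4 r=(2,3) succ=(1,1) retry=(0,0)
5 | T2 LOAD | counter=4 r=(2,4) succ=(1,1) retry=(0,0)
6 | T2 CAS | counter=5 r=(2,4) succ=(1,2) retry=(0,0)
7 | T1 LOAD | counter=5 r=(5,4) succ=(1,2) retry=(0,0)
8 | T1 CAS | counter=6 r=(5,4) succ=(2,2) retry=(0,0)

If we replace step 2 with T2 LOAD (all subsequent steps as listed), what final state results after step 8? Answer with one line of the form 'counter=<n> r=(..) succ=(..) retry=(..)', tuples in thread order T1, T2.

(re-executing from step 2 with the substitution; state before step 2: counter=2 r=(2,0) succ=(0,0) retry=(0,0))
2 | T2 LOAD | counter=2 r=(2,2) succ=(0,0) retry=(0,0)
3 | T2 LOAD | counter=2 r=(2,2) succ=(0,0) retry=(0,0)
4 | T2 CAS | counter=3 r=(2,2) succ=(0,1) retry=(0,0)
5 | T2 LOAD | counter=3 r=(2,3) succ=(0,1) retry=(0,0)
6 | T2 CAS | counter=4 r=(2,3) succ=(0,2) retry=(0,0)
7 | T1 LOAD | counter=4 r=(4,3) succ=(0,2) retry=(0,0)
8 | T1 CAS | counter=5 r=(4,3) succ=(1,2) retry=(0,0)

counter=5 r=(4,3) succ=(1,2) retry=(0,0)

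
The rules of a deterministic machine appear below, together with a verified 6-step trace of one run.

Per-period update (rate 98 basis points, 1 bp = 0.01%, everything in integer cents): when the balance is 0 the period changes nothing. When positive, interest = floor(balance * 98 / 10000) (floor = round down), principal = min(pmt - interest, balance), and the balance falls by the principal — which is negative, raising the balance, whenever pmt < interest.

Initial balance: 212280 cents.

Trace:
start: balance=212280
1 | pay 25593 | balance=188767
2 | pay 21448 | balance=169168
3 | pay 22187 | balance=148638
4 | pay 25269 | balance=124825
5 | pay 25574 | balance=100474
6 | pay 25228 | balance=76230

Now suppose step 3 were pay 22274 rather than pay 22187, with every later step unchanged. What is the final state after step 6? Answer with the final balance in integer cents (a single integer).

(re-executing from step 3 with the substitution; state before step 3: balance=169168)
3 | pay 22274 | balance=148551
4 | pay 25269 | balance=124737
5 | pay 25574 | balance=100385
6 | pay 25228 | balance=76140

76140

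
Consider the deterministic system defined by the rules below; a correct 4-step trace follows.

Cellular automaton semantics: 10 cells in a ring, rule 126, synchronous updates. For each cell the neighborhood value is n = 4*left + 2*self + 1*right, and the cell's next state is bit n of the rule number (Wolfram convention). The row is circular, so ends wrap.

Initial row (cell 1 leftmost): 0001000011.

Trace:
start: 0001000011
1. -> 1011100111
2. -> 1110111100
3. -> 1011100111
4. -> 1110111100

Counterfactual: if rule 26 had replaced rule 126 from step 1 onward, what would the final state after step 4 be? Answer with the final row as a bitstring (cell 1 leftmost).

(re-executing steps 1..4 under rule 26; state before step 1: 0001000011)
1. -> 1010100110
2. -> 0000011100
3. -> 0000110010
4. -> 0001101101

0001101101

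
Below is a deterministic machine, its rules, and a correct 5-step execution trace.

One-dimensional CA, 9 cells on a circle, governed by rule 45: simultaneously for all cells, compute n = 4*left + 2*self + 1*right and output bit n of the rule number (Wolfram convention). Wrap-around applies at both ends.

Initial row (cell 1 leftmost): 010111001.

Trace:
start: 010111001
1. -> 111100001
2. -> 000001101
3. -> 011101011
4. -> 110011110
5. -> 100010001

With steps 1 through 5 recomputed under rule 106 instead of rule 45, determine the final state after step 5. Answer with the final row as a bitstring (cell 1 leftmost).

(re-executing steps 1..5 under rule 106; state before step 1: 010111001)
1. -> 101101010
2. -> 011110101
3. -> 110011010
4. -> 110111101
5. -> 011100111

011100111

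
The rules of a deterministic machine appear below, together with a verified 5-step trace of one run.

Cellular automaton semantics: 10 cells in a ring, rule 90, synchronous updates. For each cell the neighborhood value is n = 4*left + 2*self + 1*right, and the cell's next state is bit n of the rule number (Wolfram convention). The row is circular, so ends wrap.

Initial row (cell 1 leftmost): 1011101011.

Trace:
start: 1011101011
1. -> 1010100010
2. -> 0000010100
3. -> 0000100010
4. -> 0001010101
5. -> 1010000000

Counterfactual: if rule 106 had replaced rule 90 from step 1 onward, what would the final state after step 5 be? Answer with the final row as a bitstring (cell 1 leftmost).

(re-executing steps 1..5 under rule 106; state before step 1: 1011101011)
1. -> 1110110110
2. -> 1011111111
3. -> 1110000000
4. -> 1010000001
5. -> 1100000011

1100000011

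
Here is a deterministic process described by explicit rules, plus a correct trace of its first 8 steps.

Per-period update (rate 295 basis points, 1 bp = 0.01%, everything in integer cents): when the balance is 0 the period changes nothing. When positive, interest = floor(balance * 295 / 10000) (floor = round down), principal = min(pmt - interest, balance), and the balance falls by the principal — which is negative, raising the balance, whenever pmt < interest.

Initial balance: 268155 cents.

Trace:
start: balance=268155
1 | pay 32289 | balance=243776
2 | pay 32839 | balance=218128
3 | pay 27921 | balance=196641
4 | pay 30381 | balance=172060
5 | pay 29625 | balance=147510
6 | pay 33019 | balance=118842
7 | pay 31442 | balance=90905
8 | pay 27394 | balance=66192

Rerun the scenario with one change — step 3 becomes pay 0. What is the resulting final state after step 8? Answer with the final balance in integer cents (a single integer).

98482

(re-executing from step 3 with the substitution; state before step 3: balance=218128)
3 | pay 0 | balance=224562
4 | pay 30381 | balance=200805
5 | pay 29625 | balance=177103
6 | pay 33019 | balance=149308
7 | pay 31442 | balance=122270
8 | pay 27394 | balance=98482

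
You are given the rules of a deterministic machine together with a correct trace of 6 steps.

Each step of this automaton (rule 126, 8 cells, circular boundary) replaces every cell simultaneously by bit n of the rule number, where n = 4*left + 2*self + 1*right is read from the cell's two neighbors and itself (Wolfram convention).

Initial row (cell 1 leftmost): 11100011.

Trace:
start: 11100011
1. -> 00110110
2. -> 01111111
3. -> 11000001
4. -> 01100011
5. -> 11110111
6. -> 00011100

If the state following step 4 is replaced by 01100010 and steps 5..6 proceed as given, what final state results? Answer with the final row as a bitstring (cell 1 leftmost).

state after step 4 := 01100010
5. -> 11110111
6. -> 00011100

00011100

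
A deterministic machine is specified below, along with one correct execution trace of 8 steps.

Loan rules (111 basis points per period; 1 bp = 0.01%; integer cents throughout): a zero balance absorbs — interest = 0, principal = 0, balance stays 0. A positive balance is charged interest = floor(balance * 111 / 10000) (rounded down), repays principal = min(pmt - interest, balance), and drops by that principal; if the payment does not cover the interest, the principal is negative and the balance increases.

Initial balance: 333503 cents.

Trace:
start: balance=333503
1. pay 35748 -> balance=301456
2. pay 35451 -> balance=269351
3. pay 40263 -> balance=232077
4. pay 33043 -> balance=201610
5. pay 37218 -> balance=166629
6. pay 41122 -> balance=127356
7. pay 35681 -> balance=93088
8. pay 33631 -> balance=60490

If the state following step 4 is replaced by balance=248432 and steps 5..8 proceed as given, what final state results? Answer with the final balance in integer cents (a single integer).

109426

state after step 4 := balance=248432
5. pay 37218 -> balance=213971
6. pay 41122 -> balance=175224
7. pay 35681 -> balance=141487
8. pay 33631 -> balance=109426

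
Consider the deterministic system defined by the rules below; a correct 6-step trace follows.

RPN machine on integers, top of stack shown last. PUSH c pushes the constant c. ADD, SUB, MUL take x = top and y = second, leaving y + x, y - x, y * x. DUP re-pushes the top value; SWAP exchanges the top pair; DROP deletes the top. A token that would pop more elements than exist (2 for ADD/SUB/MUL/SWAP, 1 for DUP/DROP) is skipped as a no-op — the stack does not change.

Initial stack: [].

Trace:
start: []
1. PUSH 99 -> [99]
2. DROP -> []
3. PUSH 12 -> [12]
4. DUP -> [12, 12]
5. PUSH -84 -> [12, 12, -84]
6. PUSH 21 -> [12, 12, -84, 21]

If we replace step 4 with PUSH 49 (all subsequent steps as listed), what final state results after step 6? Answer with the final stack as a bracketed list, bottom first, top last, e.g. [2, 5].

[12, 49, -84, 21]

(re-executing from step 4 with the substitution; state before step 4: [12])
4. PUSH 49 -> [12, 49]
5. PUSH -84 -> [12, 49, -84]
6. PUSH 21 -> [12, 49, -84, 21]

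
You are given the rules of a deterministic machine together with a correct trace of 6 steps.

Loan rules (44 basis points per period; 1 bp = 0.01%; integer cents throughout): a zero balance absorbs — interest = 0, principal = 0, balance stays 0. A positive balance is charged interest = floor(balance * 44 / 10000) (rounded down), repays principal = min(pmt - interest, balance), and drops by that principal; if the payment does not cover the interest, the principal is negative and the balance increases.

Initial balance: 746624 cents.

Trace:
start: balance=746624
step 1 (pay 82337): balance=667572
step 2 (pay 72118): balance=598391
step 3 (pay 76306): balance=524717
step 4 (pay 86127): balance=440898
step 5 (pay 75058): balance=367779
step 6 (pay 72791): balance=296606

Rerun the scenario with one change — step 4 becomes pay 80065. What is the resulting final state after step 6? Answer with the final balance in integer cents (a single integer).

302722

(re-executing from step 4 with the substitution; state before step 4: balance=524717)
step 4 (pay 80065): balance=446960
step 5 (pay 75058): balance=373868
step 6 (pay 72791): balance=302722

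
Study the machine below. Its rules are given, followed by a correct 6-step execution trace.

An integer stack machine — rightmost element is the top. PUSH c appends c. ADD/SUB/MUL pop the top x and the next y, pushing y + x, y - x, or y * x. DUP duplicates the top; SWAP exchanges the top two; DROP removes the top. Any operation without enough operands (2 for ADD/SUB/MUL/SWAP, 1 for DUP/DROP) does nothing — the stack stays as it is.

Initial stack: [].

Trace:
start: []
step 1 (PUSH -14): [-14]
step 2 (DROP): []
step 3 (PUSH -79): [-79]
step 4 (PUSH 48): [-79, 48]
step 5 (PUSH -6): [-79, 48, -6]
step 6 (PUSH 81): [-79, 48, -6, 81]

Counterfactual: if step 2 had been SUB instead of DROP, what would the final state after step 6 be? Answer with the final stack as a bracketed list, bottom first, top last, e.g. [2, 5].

(re-executing from step 2 with the substitution; state before step 2: [-14])
step 2 (SUB): [-14]
step 3 (PUSH -79): [-14, -79]
step 4 (PUSH 48): [-14, -79, 48]
step 5 (PUSH -6): [-14, -79, 48, -6]
step 6 (PUSH 81): [-14, -79, 48, -6, 81]

[-14, -79, 48, -6, 81]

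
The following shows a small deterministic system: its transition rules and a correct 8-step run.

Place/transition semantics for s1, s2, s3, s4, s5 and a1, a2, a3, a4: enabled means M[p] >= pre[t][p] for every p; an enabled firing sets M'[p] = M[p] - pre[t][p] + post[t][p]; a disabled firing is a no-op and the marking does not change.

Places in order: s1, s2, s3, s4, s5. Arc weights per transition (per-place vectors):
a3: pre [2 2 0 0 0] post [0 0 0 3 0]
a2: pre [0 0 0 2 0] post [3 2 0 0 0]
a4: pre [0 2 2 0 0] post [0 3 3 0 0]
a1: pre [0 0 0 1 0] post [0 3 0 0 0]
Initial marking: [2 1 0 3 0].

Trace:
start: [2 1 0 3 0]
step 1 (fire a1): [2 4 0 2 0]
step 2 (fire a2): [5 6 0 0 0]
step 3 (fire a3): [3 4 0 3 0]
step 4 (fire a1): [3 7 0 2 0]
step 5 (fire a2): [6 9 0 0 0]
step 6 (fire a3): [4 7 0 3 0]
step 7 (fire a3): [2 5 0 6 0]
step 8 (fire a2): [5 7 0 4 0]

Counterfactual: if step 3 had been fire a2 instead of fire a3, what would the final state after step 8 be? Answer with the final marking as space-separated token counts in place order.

(re-executing from step 3 with the substitution; state before step 3: [5 6 0 0 0])
step 3 (fire a2): [5 6 0 0 0]
step 4 (fire a1): [5 6 0 0 0]
step 5 (fire a2): [5 6 0 0 0]
step 6 (fire a3): [3 4 0 3 0]
step 7 (fire a3): [1 2 0 6 0]
step 8 (fire a2): [4 4 0 4 0]

4 4 0 4 0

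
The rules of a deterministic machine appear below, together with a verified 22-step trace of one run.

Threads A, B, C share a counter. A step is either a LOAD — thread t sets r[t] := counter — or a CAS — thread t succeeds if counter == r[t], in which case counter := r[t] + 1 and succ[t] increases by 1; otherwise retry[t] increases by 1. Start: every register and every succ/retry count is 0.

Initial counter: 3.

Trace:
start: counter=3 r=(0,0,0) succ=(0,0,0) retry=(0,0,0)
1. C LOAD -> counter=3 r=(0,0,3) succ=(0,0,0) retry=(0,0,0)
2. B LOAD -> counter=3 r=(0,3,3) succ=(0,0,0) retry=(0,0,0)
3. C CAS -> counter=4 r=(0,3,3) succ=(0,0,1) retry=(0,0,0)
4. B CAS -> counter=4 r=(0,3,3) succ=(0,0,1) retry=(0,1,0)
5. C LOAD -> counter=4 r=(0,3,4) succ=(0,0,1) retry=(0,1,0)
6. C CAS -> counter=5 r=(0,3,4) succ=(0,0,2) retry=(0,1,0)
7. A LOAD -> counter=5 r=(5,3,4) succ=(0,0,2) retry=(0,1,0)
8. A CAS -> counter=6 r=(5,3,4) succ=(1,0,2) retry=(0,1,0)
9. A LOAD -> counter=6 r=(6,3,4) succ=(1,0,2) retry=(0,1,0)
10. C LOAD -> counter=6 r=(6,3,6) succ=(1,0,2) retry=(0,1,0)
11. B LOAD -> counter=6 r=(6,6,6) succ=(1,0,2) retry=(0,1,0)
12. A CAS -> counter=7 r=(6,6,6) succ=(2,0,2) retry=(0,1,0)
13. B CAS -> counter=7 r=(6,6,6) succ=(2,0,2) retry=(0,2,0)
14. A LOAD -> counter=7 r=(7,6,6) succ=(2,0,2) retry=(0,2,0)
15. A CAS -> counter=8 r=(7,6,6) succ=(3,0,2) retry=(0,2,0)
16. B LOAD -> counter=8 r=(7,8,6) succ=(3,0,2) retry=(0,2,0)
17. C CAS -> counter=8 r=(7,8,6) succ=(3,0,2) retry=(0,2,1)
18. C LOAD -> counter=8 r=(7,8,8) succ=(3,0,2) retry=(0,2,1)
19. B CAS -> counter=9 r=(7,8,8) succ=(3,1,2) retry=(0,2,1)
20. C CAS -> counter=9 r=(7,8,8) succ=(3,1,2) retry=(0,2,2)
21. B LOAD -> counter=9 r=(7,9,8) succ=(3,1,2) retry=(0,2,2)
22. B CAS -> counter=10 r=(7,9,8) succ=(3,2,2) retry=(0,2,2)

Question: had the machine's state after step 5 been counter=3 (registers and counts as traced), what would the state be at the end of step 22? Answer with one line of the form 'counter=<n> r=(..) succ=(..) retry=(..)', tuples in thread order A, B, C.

state after step 5 := counter=3 r=(0,3,4) succ=(0,0,1) retry=(0,1,0)
6. C CAS -> counter=3 r=(0,3,4) succ=(0,0,1) retry=(0,1,1)
7. A LOAD -> counter=3 r=(3,3,4) succ=(0,0,1) retry=(0,1,1)
8. A CAS -> counter=4 r=(3,3,4) succ=(1,0,1) retry=(0,1,1)
9. A LOAD -> counter=4 r=(4,3,4) succ=(1,0,1) retry=(0,1,1)
10. C LOAD -> counter=4 r=(4,3,4) succ=(1,0,1) retry=(0,1,1)
11. B LOAD -> counter=4 r=(4,4,4) succ=(1,0,1) retry=(0,1,1)
12. A CAS -> counter=5 r=(4,4,4) succ=(2,0,1) retry=(0,1,1)
13. B CAS -> counter=5 r=(4,4,4) succ=(2,0,1) retry=(0,2,1)
14. A LOAD -> counter=5 r=(5,4,4) succ=(2,0,1) retry=(0,2,1)
15. A CAS -> counter=6 r=(5,4,4) succ=(3,0,1) retry=(0,2,1)
16. B LOAD -> counter=6 r=(5,6,4) succ=(3,0,1) retry=(0,2,1)
17. C CAS -> counter=6 r=(5,6,4) succ=(3,0,1) retry=(0,2,2)
18. C LOAD -> counter=6 r=(5,6,6) succ=(3,0,1) retry=(0,2,2)
19. B CAS -> counter=7 r=(5,6,6) succ=(3,1,1) retry=(0,2,2)
20. C CAS -> counter=7 r=(5,6,6) succ=(3,1,1) retry=(0,2,3)
21. B LOAD -> counter=7 r=(5,7,6) succ=(3,1,1) retry=(0,2,3)
22. B CAS -> counter=8 r=(5,7,6) succ=(3,2,1) retry=(0,2,3)

counter=8 r=(5,7,6) succ=(3,2,1) retry=(0,2,3)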